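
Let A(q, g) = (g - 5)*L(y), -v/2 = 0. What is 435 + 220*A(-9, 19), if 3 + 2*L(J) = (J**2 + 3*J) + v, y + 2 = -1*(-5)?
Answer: 23535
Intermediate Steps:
v = 0 (v = -2*0 = 0)
y = 3 (y = -2 - 1*(-5) = -2 + 5 = 3)
L(J) = -3/2 + J**2/2 + 3*J/2 (L(J) = -3/2 + ((J**2 + 3*J) + 0)/2 = -3/2 + (J**2 + 3*J)/2 = -3/2 + (J**2/2 + 3*J/2) = -3/2 + J**2/2 + 3*J/2)
A(q, g) = -75/2 + 15*g/2 (A(q, g) = (g - 5)*(-3/2 + (1/2)*3**2 + (3/2)*3) = (-5 + g)*(-3/2 + (1/2)*9 + 9/2) = (-5 + g)*(-3/2 + 9/2 + 9/2) = (-5 + g)*(15/2) = -75/2 + 15*g/2)
435 + 220*A(-9, 19) = 435 + 220*(-75/2 + (15/2)*19) = 435 + 220*(-75/2 + 285/2) = 435 + 220*105 = 435 + 23100 = 23535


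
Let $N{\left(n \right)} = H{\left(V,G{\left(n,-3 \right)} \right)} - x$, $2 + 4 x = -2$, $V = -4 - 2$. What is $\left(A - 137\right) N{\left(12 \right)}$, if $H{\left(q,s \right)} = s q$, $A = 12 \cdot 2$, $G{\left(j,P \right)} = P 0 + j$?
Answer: $8023$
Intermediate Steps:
$G{\left(j,P \right)} = j$ ($G{\left(j,P \right)} = 0 + j = j$)
$V = -6$
$A = 24$
$x = -1$ ($x = - \frac{1}{2} + \frac{1}{4} \left(-2\right) = - \frac{1}{2} - \frac{1}{2} = -1$)
$H{\left(q,s \right)} = q s$
$N{\left(n \right)} = 1 - 6 n$ ($N{\left(n \right)} = - 6 n - -1 = - 6 n + 1 = 1 - 6 n$)
$\left(A - 137\right) N{\left(12 \right)} = \left(24 - 137\right) \left(1 - 72\right) = - 113 \left(1 - 72\right) = \left(-113\right) \left(-71\right) = 8023$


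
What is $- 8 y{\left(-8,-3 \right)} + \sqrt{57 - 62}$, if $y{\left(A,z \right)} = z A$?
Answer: $-192 + i \sqrt{5} \approx -192.0 + 2.2361 i$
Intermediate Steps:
$y{\left(A,z \right)} = A z$
$- 8 y{\left(-8,-3 \right)} + \sqrt{57 - 62} = - 8 \left(\left(-8\right) \left(-3\right)\right) + \sqrt{57 - 62} = \left(-8\right) 24 + \sqrt{-5} = -192 + i \sqrt{5}$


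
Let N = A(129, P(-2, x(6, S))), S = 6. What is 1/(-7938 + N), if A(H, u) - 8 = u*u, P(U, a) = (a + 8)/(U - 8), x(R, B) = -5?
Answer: -100/792991 ≈ -0.00012610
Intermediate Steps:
P(U, a) = (8 + a)/(-8 + U)
A(H, u) = 8 + u**2 (A(H, u) = 8 + u*u = 8 + u**2)
N = 809/100 (N = 8 + ((8 - 5)/(-8 - 2))**2 = 8 + (3/(-10))**2 = 8 + (-1/10*3)**2 = 8 + (-3/10)**2 = 8 + 9/100 = 809/100 ≈ 8.0900)
1/(-7938 + N) = 1/(-7938 + 809/100) = 1/(-792991/100) = -100/792991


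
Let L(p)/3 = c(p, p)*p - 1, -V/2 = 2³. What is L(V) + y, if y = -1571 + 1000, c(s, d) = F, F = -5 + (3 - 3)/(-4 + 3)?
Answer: -334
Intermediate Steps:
V = -16 (V = -2*2³ = -2*8 = -16)
F = -5 (F = -5 + 0/(-1) = -5 + 0*(-1) = -5 + 0 = -5)
c(s, d) = -5
L(p) = -3 - 15*p (L(p) = 3*(-5*p - 1) = 3*(-1 - 5*p) = -3 - 15*p)
y = -571
L(V) + y = (-3 - 15*(-16)) - 571 = (-3 + 240) - 571 = 237 - 571 = -334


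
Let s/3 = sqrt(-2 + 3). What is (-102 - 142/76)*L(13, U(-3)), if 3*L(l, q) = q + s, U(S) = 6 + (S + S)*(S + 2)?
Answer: -19735/38 ≈ -519.34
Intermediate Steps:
s = 3 (s = 3*sqrt(-2 + 3) = 3*sqrt(1) = 3*1 = 3)
U(S) = 6 + 2*S*(2 + S) (U(S) = 6 + (2*S)*(2 + S) = 6 + 2*S*(2 + S))
L(l, q) = 1 + q/3 (L(l, q) = (q + 3)/3 = (3 + q)/3 = 1 + q/3)
(-102 - 142/76)*L(13, U(-3)) = (-102 - 142/76)*(1 + (6 + 2*(-3)**2 + 4*(-3))/3) = (-102 - 142*1/76)*(1 + (6 + 2*9 - 12)/3) = (-102 - 71/38)*(1 + (6 + 18 - 12)/3) = -3947*(1 + (1/3)*12)/38 = -3947*(1 + 4)/38 = -3947/38*5 = -19735/38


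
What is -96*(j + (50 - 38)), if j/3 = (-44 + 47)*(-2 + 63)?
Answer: -53856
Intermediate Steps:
j = 549 (j = 3*((-44 + 47)*(-2 + 63)) = 3*(3*61) = 3*183 = 549)
-96*(j + (50 - 38)) = -96*(549 + (50 - 38)) = -96*(549 + 12) = -96*561 = -53856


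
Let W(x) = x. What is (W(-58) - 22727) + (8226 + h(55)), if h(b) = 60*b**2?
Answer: 166941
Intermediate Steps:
(W(-58) - 22727) + (8226 + h(55)) = (-58 - 22727) + (8226 + 60*55**2) = -22785 + (8226 + 60*3025) = -22785 + (8226 + 181500) = -22785 + 189726 = 166941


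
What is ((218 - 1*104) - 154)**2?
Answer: 1600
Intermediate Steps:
((218 - 1*104) - 154)**2 = ((218 - 104) - 154)**2 = (114 - 154)**2 = (-40)**2 = 1600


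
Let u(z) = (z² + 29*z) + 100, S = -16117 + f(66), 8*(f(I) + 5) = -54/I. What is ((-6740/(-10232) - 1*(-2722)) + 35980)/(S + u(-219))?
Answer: 4356061644/2879969065 ≈ 1.5125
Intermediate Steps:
f(I) = -5 - 27/(4*I) (f(I) = -5 + (-54/I)/8 = -5 - 27/(4*I))
S = -1418745/88 (S = -16117 + (-5 - 27/4/66) = -16117 + (-5 - 27/4*1/66) = -16117 + (-5 - 9/88) = -16117 - 449/88 = -1418745/88 ≈ -16122.)
u(z) = 100 + z² + 29*z
((-6740/(-10232) - 1*(-2722)) + 35980)/(S + u(-219)) = ((-6740/(-10232) - 1*(-2722)) + 35980)/(-1418745/88 + (100 + (-219)² + 29*(-219))) = ((-6740*(-1/10232) + 2722) + 35980)/(-1418745/88 + (100 + 47961 - 6351)) = ((1685/2558 + 2722) + 35980)/(-1418745/88 + 41710) = (6964561/2558 + 35980)/(2251735/88) = (99001401/2558)*(88/2251735) = 4356061644/2879969065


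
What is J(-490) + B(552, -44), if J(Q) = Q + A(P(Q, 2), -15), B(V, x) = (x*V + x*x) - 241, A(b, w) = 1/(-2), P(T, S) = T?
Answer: -46167/2 ≈ -23084.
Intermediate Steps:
A(b, w) = -1/2
B(V, x) = -241 + x**2 + V*x (B(V, x) = (V*x + x**2) - 241 = (x**2 + V*x) - 241 = -241 + x**2 + V*x)
J(Q) = -1/2 + Q (J(Q) = Q - 1/2 = -1/2 + Q)
J(-490) + B(552, -44) = (-1/2 - 490) + (-241 + (-44)**2 + 552*(-44)) = -981/2 + (-241 + 1936 - 24288) = -981/2 - 22593 = -46167/2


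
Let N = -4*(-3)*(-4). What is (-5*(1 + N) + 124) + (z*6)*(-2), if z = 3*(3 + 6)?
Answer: 35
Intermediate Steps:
N = -48 (N = 12*(-4) = -48)
z = 27 (z = 3*9 = 27)
(-5*(1 + N) + 124) + (z*6)*(-2) = (-5*(1 - 48) + 124) + (27*6)*(-2) = (-5*(-47) + 124) + 162*(-2) = (235 + 124) - 324 = 359 - 324 = 35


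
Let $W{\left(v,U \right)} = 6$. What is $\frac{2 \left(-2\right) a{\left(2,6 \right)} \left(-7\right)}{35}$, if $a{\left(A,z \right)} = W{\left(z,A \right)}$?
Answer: $\frac{24}{5} \approx 4.8$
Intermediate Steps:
$a{\left(A,z \right)} = 6$
$\frac{2 \left(-2\right) a{\left(2,6 \right)} \left(-7\right)}{35} = \frac{2 \left(-2\right) 6 \left(-7\right)}{35} = \left(-4\right) 6 \left(-7\right) \frac{1}{35} = \left(-24\right) \left(-7\right) \frac{1}{35} = 168 \cdot \frac{1}{35} = \frac{24}{5}$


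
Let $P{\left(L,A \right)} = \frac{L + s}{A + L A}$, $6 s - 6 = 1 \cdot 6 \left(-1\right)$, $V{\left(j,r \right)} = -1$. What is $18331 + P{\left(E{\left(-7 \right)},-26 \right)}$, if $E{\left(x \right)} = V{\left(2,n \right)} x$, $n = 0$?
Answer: $\frac{3812841}{208} \approx 18331.0$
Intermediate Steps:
$s = 0$ ($s = 1 + \frac{1 \cdot 6 \left(-1\right)}{6} = 1 + \frac{6 \left(-1\right)}{6} = 1 + \frac{1}{6} \left(-6\right) = 1 - 1 = 0$)
$E{\left(x \right)} = - x$
$P{\left(L,A \right)} = \frac{L}{A + A L}$ ($P{\left(L,A \right)} = \frac{L + 0}{A + L A} = \frac{L}{A + A L}$)
$18331 + P{\left(E{\left(-7 \right)},-26 \right)} = 18331 + \frac{\left(-1\right) \left(-7\right)}{\left(-26\right) \left(1 - -7\right)} = 18331 + 7 \left(- \frac{1}{26}\right) \frac{1}{1 + 7} = 18331 + 7 \left(- \frac{1}{26}\right) \frac{1}{8} = 18331 - \frac{7}{208} = \frac{3812841}{208}$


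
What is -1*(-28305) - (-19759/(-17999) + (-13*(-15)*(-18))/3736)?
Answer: 951669124693/33622132 ≈ 28305.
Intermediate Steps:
-1*(-28305) - (-19759/(-17999) + (-13*(-15)*(-18))/3736) = 28305 - (-19759*(-1/17999) + (195*(-18))*(1/3736)) = 28305 - (19759/17999 - 3510*1/3736) = 28305 - (19759/17999 - 1755/1868) = 28305 - 1*5321567/33622132 = 28305 - 5321567/33622132 = 951669124693/33622132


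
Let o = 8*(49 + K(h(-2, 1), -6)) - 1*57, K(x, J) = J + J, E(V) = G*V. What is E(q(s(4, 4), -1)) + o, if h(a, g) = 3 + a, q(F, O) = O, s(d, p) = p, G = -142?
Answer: 381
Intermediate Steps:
E(V) = -142*V
K(x, J) = 2*J
o = 239 (o = 8*(49 + 2*(-6)) - 1*57 = 8*(49 - 12) - 57 = 8*37 - 57 = 296 - 57 = 239)
E(q(s(4, 4), -1)) + o = -142*(-1) + 239 = 142 + 239 = 381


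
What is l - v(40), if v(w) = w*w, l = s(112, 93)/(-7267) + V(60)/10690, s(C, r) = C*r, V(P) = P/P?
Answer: -124406107773/77684230 ≈ -1601.4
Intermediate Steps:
V(P) = 1
l = -111339773/77684230 (l = (112*93)/(-7267) + 1/10690 = 10416*(-1/7267) + 1*(1/10690) = -10416/7267 + 1/10690 = -111339773/77684230 ≈ -1.4332)
v(w) = w²
l - v(40) = -111339773/77684230 - 1*40² = -111339773/77684230 - 1*1600 = -111339773/77684230 - 1600 = -124406107773/77684230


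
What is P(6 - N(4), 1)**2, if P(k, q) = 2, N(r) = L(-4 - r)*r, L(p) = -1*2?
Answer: 4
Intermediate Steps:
L(p) = -2
N(r) = -2*r
P(6 - N(4), 1)**2 = 2**2 = 4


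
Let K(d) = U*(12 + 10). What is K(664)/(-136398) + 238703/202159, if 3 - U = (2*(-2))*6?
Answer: 5406421558/4595680547 ≈ 1.1764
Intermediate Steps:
U = 27 (U = 3 - 2*(-2)*6 = 3 - (-4)*6 = 3 - 1*(-24) = 3 + 24 = 27)
K(d) = 594 (K(d) = 27*(12 + 10) = 27*22 = 594)
K(664)/(-136398) + 238703/202159 = 594/(-136398) + 238703/202159 = 594*(-1/136398) + 238703*(1/202159) = -99/22733 + 238703/202159 = 5406421558/4595680547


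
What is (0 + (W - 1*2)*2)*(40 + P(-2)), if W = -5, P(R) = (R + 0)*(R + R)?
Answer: -672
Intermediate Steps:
P(R) = 2*R² (P(R) = R*(2*R) = 2*R²)
(0 + (W - 1*2)*2)*(40 + P(-2)) = (0 + (-5 - 1*2)*2)*(40 + 2*(-2)²) = (0 + (-5 - 2)*2)*(40 + 2*4) = (0 - 7*2)*(40 + 8) = (0 - 14)*48 = -14*48 = -672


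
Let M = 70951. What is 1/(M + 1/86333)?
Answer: 86333/6125412684 ≈ 1.4094e-5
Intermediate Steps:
1/(M + 1/86333) = 1/(70951 + 1/86333) = 1/(6125412684/86333) = 86333/6125412684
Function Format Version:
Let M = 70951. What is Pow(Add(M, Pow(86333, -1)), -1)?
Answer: Rational(86333, 6125412684) ≈ 1.4094e-5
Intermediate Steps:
Pow(Add(M, Pow(86333, -1)), -1) = Pow(Add(70951, Pow(86333, -1)), -1) = Pow(Add(70951, Rational(1, 86333)), -1) = Pow(Rational(6125412684, 86333), -1) = Rational(86333, 6125412684)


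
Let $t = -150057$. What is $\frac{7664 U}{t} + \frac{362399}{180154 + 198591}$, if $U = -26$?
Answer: $\frac{129850750423}{56833338465} \approx 2.2848$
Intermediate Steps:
$\frac{7664 U}{t} + \frac{362399}{180154 + 198591} = \frac{7664 \left(-26\right)}{-150057} + \frac{362399}{180154 + 198591} = \left(-199264\right) \left(- \frac{1}{150057}\right) + \frac{362399}{378745} = \frac{199264}{150057} + 362399 \cdot \frac{1}{378745} = \frac{199264}{150057} + \frac{362399}{378745} = \frac{129850750423}{56833338465}$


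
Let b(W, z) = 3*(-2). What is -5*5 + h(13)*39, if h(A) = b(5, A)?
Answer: -259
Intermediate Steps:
b(W, z) = -6
h(A) = -6
-5*5 + h(13)*39 = -5*5 - 6*39 = -25 - 234 = -259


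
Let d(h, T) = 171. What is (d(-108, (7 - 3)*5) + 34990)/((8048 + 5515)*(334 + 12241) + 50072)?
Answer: 35161/170604797 ≈ 0.00020610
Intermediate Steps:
(d(-108, (7 - 3)*5) + 34990)/((8048 + 5515)*(334 + 12241) + 50072) = (171 + 34990)/((8048 + 5515)*(334 + 12241) + 50072) = 35161/(13563*12575 + 50072) = 35161/(170554725 + 50072) = 35161/170604797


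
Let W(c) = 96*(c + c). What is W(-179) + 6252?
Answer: -28116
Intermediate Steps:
W(c) = 192*c (W(c) = 96*(2*c) = 192*c)
W(-179) + 6252 = 192*(-179) + 6252 = -34368 + 6252 = -28116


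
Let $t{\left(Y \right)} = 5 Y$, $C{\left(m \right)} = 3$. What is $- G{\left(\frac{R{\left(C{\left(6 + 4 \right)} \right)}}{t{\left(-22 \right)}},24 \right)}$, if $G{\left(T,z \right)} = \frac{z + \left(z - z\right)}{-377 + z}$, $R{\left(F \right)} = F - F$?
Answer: $\frac{24}{353} \approx 0.067989$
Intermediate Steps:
$R{\left(F \right)} = 0$
$G{\left(T,z \right)} = \frac{z}{-377 + z}$ ($G{\left(T,z \right)} = \frac{z + 0}{-377 + z} = \frac{z}{-377 + z}$)
$- G{\left(\frac{R{\left(C{\left(6 + 4 \right)} \right)}}{t{\left(-22 \right)}},24 \right)} = - \frac{24}{-377 + 24} = - \frac{24}{-353} = - \frac{24 \left(-1\right)}{353} = \left(-1\right) \left(- \frac{24}{353}\right) = \frac{24}{353}$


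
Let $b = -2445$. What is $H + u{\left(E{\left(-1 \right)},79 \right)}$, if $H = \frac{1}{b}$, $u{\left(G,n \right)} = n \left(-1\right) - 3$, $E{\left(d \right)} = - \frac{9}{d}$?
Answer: $- \frac{200491}{2445} \approx -82.0$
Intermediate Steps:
$u{\left(G,n \right)} = -3 - n$ ($u{\left(G,n \right)} = - n - 3 = -3 - n$)
$H = - \frac{1}{2445}$ ($H = \frac{1}{-2445} = - \frac{1}{2445} \approx -0.000409$)
$H + u{\left(E{\left(-1 \right)},79 \right)} = - \frac{1}{2445} - 82 = - \frac{200491}{2445}$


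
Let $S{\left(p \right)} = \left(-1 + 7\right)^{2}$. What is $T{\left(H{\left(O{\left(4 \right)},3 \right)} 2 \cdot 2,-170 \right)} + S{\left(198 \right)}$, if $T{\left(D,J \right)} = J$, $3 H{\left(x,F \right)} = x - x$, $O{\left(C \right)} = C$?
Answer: $-134$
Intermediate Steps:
$H{\left(x,F \right)} = 0$ ($H{\left(x,F \right)} = \frac{x - x}{3} = \frac{1}{3} \cdot 0 = 0$)
$S{\left(p \right)} = 36$ ($S{\left(p \right)} = 6^{2} = 36$)
$T{\left(H{\left(O{\left(4 \right)},3 \right)} 2 \cdot 2,-170 \right)} + S{\left(198 \right)} = -170 + 36 = -134$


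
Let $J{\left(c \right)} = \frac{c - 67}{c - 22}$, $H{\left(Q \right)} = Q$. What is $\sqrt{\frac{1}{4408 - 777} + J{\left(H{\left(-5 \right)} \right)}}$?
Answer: $\frac{\sqrt{316452543}}{10893} \approx 1.6331$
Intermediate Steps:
$J{\left(c \right)} = \frac{-67 + c}{-22 + c}$
$\sqrt{\frac{1}{4408 - 777} + J{\left(H{\left(-5 \right)} \right)}} = \sqrt{\frac{1}{4408 - 777} + \frac{-67 - 5}{-22 - 5}} = \sqrt{\frac{1}{3631} + \frac{1}{-27} \left(-72\right)} = \sqrt{\frac{1}{3631} - - \frac{8}{3}} = \sqrt{\frac{1}{3631} + \frac{8}{3}} = \sqrt{\frac{29051}{10893}} = \frac{\sqrt{316452543}}{10893}$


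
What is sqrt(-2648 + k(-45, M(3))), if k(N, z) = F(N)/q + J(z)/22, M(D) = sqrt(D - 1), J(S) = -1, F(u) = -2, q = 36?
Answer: I*sqrt(2883782)/33 ≈ 51.46*I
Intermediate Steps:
M(D) = sqrt(-1 + D)
k(N, z) = -10/99 (k(N, z) = -2/36 - 1/22 = -2*1/36 - 1*1/22 = -1/18 - 1/22 = -10/99)
sqrt(-2648 + k(-45, M(3))) = sqrt(-2648 - 10/99) = sqrt(-262162/99) = I*sqrt(2883782)/33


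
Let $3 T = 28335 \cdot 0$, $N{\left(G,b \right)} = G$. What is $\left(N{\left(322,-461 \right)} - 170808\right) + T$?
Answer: $-170486$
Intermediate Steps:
$T = 0$ ($T = \frac{28335 \cdot 0}{3} = \frac{1}{3} \cdot 0 = 0$)
$\left(N{\left(322,-461 \right)} - 170808\right) + T = \left(322 - 170808\right) + 0 = -170486 + 0 = -170486$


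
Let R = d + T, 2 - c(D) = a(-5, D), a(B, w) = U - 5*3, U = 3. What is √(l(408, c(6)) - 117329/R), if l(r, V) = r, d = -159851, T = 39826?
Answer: √235669226729/24005 ≈ 20.223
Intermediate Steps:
a(B, w) = -12 (a(B, w) = 3 - 5*3 = 3 - 15 = -12)
c(D) = 14 (c(D) = 2 - 1*(-12) = 2 + 12 = 14)
R = -120025 (R = -159851 + 39826 = -120025)
√(l(408, c(6)) - 117329/R) = √(408 - 117329/(-120025)) = √(408 - 117329*(-1/120025)) = √(408 + 117329/120025) = √(49087529/120025) = √235669226729/24005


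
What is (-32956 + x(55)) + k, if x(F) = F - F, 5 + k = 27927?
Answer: -5034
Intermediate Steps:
k = 27922 (k = -5 + 27927 = 27922)
x(F) = 0
(-32956 + x(55)) + k = (-32956 + 0) + 27922 = -32956 + 27922 = -5034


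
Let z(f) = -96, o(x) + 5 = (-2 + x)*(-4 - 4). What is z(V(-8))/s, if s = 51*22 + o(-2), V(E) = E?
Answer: -32/383 ≈ -0.083551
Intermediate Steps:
o(x) = 11 - 8*x (o(x) = -5 + (-2 + x)*(-4 - 4) = -5 + (-2 + x)*(-8) = -5 + (16 - 8*x) = 11 - 8*x)
s = 1149 (s = 51*22 + (11 - 8*(-2)) = 1122 + (11 + 16) = 1122 + 27 = 1149)
z(V(-8))/s = -96/1149 = -96*1/1149 = -32/383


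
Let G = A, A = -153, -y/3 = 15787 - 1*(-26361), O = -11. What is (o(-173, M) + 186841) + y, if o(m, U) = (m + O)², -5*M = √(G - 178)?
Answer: 94253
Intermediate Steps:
y = -126444 (y = -3*(15787 - 1*(-26361)) = -3*(15787 + 26361) = -3*42148 = -126444)
G = -153
M = -I*√331/5 (M = -√(-153 - 178)/5 = -I*√331/5 ≈ -3.6387*I)
o(m, U) = (-11 + m)² (o(m, U) = (m - 11)² = (-11 + m)²)
(o(-173, M) + 186841) + y = ((-11 - 173)² + 186841) - 126444 = ((-184)² + 186841) - 126444 = (33856 + 186841) - 126444 = 220697 - 126444 = 94253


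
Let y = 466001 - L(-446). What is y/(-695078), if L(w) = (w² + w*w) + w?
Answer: -68615/695078 ≈ -0.098716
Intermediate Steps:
L(w) = w + 2*w² (L(w) = (w² + w²) + w = 2*w² + w = w + 2*w²)
y = 68615 (y = 466001 - (-446)*(1 + 2*(-446)) = 466001 - (-446)*(1 - 892) = 466001 - (-446)*(-891) = 466001 - 1*397386 = 466001 - 397386 = 68615)
y/(-695078) = 68615/(-695078) = 68615*(-1/695078) = -68615/695078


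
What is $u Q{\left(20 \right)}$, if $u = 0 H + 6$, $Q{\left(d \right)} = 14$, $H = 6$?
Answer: $84$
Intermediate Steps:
$u = 6$ ($u = 0 \cdot 6 + 6 = 0 + 6 = 6$)
$u Q{\left(20 \right)} = 6 \cdot 14 = 84$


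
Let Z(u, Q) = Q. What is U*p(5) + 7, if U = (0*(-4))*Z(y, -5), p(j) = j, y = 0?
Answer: 7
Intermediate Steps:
U = 0 (U = (0*(-4))*(-5) = 0*(-5) = 0)
U*p(5) + 7 = 0*5 + 7 = 0 + 7 = 7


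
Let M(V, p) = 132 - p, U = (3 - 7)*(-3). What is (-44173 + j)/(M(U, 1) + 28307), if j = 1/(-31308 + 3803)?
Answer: -607489183/391093595 ≈ -1.5533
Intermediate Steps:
U = 12 (U = -4*(-3) = 12)
j = -1/27505 (j = 1/(-27505) = -1/27505 ≈ -3.6357e-5)
(-44173 + j)/(M(U, 1) + 28307) = (-44173 - 1/27505)/((132 - 1*1) + 28307) = -1214978366/(27505*((132 - 1) + 28307)) = -1214978366/(27505*(131 + 28307)) = -1214978366/27505/28438 = -1214978366/27505*1/28438 = -607489183/391093595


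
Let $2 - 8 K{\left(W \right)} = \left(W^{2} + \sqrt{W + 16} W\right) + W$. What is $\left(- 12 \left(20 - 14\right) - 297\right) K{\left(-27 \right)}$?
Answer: $\frac{64575}{2} - \frac{9963 i \sqrt{11}}{8} \approx 32288.0 - 4130.4 i$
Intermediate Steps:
$K{\left(W \right)} = \frac{1}{4} - \frac{W}{8} - \frac{W^{2}}{8} - \frac{W \sqrt{16 + W}}{8}$ ($K{\left(W \right)} = \frac{1}{4} - \frac{\left(W^{2} + \sqrt{W + 16} W\right) + W}{8} = \frac{1}{4} - \frac{\left(W^{2} + \sqrt{16 + W} W\right) + W}{8} = \frac{1}{4} - \frac{\left(W^{2} + W \sqrt{16 + W}\right) + W}{8} = \frac{1}{4} - \frac{W + W^{2} + W \sqrt{16 + W}}{8} = \frac{1}{4} - \left(\frac{W}{8} + \frac{W^{2}}{8} + \frac{W \sqrt{16 + W}}{8}\right) = \frac{1}{4} - \frac{W}{8} - \frac{W^{2}}{8} - \frac{W \sqrt{16 + W}}{8}$)
$\left(- 12 \left(20 - 14\right) - 297\right) K{\left(-27 \right)} = \left(- 12 \left(20 - 14\right) - 297\right) \left(\frac{1}{4} - - \frac{27}{8} - \frac{\left(-27\right)^{2}}{8} - - \frac{27 \sqrt{16 - 27}}{8}\right) = \left(\left(-12\right) 6 - 297\right) \left(\frac{1}{4} + \frac{27}{8} - \frac{729}{8} - - \frac{27 \sqrt{-11}}{8}\right) = \left(-72 - 297\right) \left(\frac{1}{4} + \frac{27}{8} - \frac{729}{8} - - \frac{27 i \sqrt{11}}{8}\right) = - 369 \left(\frac{1}{4} + \frac{27}{8} - \frac{729}{8} + \frac{27 i \sqrt{11}}{8}\right) = - 369 \left(- \frac{175}{2} + \frac{27 i \sqrt{11}}{8}\right) = \frac{64575}{2} - \frac{9963 i \sqrt{11}}{8}$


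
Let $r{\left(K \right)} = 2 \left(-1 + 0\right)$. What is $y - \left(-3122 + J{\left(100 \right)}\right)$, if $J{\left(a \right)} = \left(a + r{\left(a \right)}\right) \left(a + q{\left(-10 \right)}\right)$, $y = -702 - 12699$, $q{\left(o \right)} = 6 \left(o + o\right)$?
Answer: $-8319$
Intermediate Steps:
$r{\left(K \right)} = -2$ ($r{\left(K \right)} = 2 \left(-1\right) = -2$)
$q{\left(o \right)} = 12 o$ ($q{\left(o \right)} = 6 \cdot 2 o = 12 o$)
$y = -13401$
$J{\left(a \right)} = \left(-120 + a\right) \left(-2 + a\right)$ ($J{\left(a \right)} = \left(a - 2\right) \left(a + 12 \left(-10\right)\right) = \left(-2 + a\right) \left(a - 120\right) = \left(-2 + a\right) \left(-120 + a\right) = \left(-120 + a\right) \left(-2 + a\right)$)
$y - \left(-3122 + J{\left(100 \right)}\right) = -13401 - \left(-3122 + \left(240 + 100^{2} - 12200\right)\right) = -13401 - \left(-3122 + \left(240 + 10000 - 12200\right)\right) = -13401 - \left(-3122 - 1960\right) = -13401 - -5082 = -13401 + 5082 = -8319$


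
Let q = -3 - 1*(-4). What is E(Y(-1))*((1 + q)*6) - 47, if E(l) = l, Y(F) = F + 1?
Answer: -47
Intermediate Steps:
q = 1 (q = -3 + 4 = 1)
Y(F) = 1 + F
E(Y(-1))*((1 + q)*6) - 47 = (1 - 1)*((1 + 1)*6) - 47 = 0*(2*6) - 47 = 0*12 - 47 = 0 - 47 = -47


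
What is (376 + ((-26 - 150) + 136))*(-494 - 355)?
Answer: -285264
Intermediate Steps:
(376 + ((-26 - 150) + 136))*(-494 - 355) = (376 + (-176 + 136))*(-849) = (376 - 40)*(-849) = 336*(-849) = -285264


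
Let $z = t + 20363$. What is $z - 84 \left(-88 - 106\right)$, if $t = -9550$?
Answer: $27109$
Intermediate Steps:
$z = 10813$ ($z = -9550 + 20363 = 10813$)
$z - 84 \left(-88 - 106\right) = 10813 - 84 \left(-88 - 106\right) = 10813 - 84 \left(-194\right) = 10813 - -16296 = 10813 + 16296 = 27109$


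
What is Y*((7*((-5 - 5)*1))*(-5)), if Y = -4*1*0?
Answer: 0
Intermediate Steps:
Y = 0 (Y = -4*0 = 0)
Y*((7*((-5 - 5)*1))*(-5)) = 0*((7*((-5 - 5)*1))*(-5)) = 0*((7*(-10*1))*(-5)) = 0*((7*(-10))*(-5)) = 0*(-70*(-5)) = 0*350 = 0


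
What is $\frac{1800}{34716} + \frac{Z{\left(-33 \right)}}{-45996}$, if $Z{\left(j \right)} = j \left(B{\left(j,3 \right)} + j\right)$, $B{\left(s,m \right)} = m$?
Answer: $\frac{672555}{22177738} \approx 0.030326$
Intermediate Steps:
$Z{\left(j \right)} = j \left(3 + j\right)$
$\frac{1800}{34716} + \frac{Z{\left(-33 \right)}}{-45996} = \frac{1800}{34716} + \frac{\left(-33\right) \left(3 - 33\right)}{-45996} = 1800 \cdot \frac{1}{34716} + \left(-33\right) \left(-30\right) \left(- \frac{1}{45996}\right) = \frac{150}{2893} + 990 \left(- \frac{1}{45996}\right) = \frac{150}{2893} - \frac{165}{7666} = \frac{672555}{22177738}$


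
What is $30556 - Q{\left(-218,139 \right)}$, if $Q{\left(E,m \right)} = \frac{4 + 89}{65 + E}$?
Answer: $\frac{1558387}{51} \approx 30557.0$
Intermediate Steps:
$Q{\left(E,m \right)} = \frac{93}{65 + E}$
$30556 - Q{\left(-218,139 \right)} = 30556 - \frac{93}{65 - 218} = 30556 - \frac{93}{-153} = 30556 - 93 \left(- \frac{1}{153}\right) = 30556 - - \frac{31}{51} = 30556 + \frac{31}{51} = \frac{1558387}{51}$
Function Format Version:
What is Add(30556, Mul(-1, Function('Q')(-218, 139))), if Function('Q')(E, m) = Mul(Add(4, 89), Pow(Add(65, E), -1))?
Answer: Rational(1558387, 51) ≈ 30557.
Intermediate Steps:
Function('Q')(E, m) = Mul(93, Pow(Add(65, E), -1))
Add(30556, Mul(-1, Function('Q')(-218, 139))) = Add(30556, Mul(-1, Mul(93, Pow(Add(65, -218), -1)))) = Add(30556, Mul(-1, Mul(93, Pow(-153, -1)))) = Add(30556, Mul(-1, Mul(93, Rational(-1, 153)))) = Add(30556, Mul(-1, Rational(-31, 51))) = Add(30556, Rational(31, 51)) = Rational(1558387, 51)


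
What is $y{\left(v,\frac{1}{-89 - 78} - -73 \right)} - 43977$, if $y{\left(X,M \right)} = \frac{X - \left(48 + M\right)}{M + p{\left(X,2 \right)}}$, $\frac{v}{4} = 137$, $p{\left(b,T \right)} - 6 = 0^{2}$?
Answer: $- \frac{290036637}{6596} \approx -43972.0$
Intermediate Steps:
$p{\left(b,T \right)} = 6$ ($p{\left(b,T \right)} = 6 + 0^{2} = 6 + 0 = 6$)
$v = 548$ ($v = 4 \cdot 137 = 548$)
$y{\left(X,M \right)} = \frac{-48 + X - M}{6 + M}$ ($y{\left(X,M \right)} = \frac{X - \left(48 + M\right)}{M + 6} = \frac{-48 + X - M}{6 + M}$)
$y{\left(v,\frac{1}{-89 - 78} - -73 \right)} - 43977 = \frac{-48 + 548 - \left(\frac{1}{-89 - 78} - -73\right)}{6 + \left(\frac{1}{-89 - 78} - -73\right)} - 43977 = \frac{-48 + 548 - \left(\frac{1}{-167} + 73\right)}{6 + \left(\frac{1}{-167} + 73\right)} - 43977 = \frac{-48 + 548 - \left(- \frac{1}{167} + 73\right)}{6 + \left(- \frac{1}{167} + 73\right)} - 43977 = \frac{-48 + 548 - \frac{12190}{167}}{6 + \frac{12190}{167}} - 43977 = \frac{-48 + 548 - \frac{12190}{167}}{\frac{13192}{167}} - 43977 = \frac{167}{13192} \cdot \frac{71310}{167} - 43977 = \frac{35655}{6596} - 43977 = - \frac{290036637}{6596}$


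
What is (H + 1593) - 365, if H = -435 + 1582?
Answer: 2375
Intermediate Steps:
H = 1147
(H + 1593) - 365 = (1147 + 1593) - 365 = 2740 - 365 = 2375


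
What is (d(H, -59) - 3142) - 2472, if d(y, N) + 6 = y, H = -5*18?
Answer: -5710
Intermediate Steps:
H = -90
d(y, N) = -6 + y
(d(H, -59) - 3142) - 2472 = ((-6 - 90) - 3142) - 2472 = (-96 - 3142) - 2472 = -3238 - 2472 = -5710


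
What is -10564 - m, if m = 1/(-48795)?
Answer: -515470379/48795 ≈ -10564.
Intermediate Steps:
m = -1/48795 ≈ -2.0494e-5
-10564 - m = -10564 - 1*(-1/48795) = -10564 + 1/48795 = -515470379/48795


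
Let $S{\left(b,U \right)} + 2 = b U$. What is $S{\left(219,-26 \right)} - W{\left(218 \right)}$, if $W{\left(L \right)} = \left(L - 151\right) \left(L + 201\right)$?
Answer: $-33769$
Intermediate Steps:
$W{\left(L \right)} = \left(-151 + L\right) \left(201 + L\right)$
$S{\left(b,U \right)} = -2 + U b$ ($S{\left(b,U \right)} = -2 + b U = -2 + U b$)
$S{\left(219,-26 \right)} - W{\left(218 \right)} = \left(-2 - 5694\right) - \left(-30351 + 218^{2} + 50 \cdot 218\right) = \left(-2 - 5694\right) - \left(-30351 + 47524 + 10900\right) = -5696 - 28073 = -33769$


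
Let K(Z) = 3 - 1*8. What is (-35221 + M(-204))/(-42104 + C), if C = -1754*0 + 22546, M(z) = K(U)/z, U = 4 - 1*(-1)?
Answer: 653189/362712 ≈ 1.8008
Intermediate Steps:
U = 5 (U = 4 + 1 = 5)
K(Z) = -5 (K(Z) = 3 - 8 = -5)
M(z) = -5/z
C = 22546 (C = 0 + 22546 = 22546)
(-35221 + M(-204))/(-42104 + C) = (-35221 - 5/(-204))/(-42104 + 22546) = (-35221 - 5*(-1/204))/(-19558) = (-35221 + 5/204)*(-1/19558) = -7185079/204*(-1/19558) = 653189/362712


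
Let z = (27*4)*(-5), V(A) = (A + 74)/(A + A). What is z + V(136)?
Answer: -73335/136 ≈ -539.23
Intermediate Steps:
V(A) = (74 + A)/(2*A) (V(A) = (74 + A)/((2*A)) = (74 + A)*(1/(2*A)) = (74 + A)/(2*A))
z = -540 (z = 108*(-5) = -540)
z + V(136) = -540 + (1/2)*(74 + 136)/136 = -540 + (1/2)*(1/136)*210 = -540 + 105/136 = -73335/136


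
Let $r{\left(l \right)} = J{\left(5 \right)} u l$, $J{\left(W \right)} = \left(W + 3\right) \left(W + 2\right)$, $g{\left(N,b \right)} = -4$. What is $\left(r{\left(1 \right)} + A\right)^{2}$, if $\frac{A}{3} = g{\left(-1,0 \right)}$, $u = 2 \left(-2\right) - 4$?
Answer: $211600$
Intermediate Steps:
$u = -8$ ($u = -4 - 4 = -8$)
$A = -12$ ($A = 3 \left(-4\right) = -12$)
$J{\left(W \right)} = \left(2 + W\right) \left(3 + W\right)$ ($J{\left(W \right)} = \left(3 + W\right) \left(2 + W\right) = \left(2 + W\right) \left(3 + W\right)$)
$r{\left(l \right)} = - 448 l$ ($r{\left(l \right)} = \left(6 + 5^{2} + 5 \cdot 5\right) \left(-8\right) l = \left(6 + 25 + 25\right) \left(-8\right) l = 56 \left(-8\right) l = - 448 l$)
$\left(r{\left(1 \right)} + A\right)^{2} = \left(\left(-448\right) 1 - 12\right)^{2} = \left(-448 - 12\right)^{2} = \left(-460\right)^{2} = 211600$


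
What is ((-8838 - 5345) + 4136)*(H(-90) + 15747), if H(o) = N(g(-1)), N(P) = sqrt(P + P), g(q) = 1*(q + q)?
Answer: -158210109 - 20094*I ≈ -1.5821e+8 - 20094.0*I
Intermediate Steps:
g(q) = 2*q (g(q) = 1*(2*q) = 2*q)
N(P) = sqrt(2)*sqrt(P) (N(P) = sqrt(2*P) = sqrt(2)*sqrt(P))
H(o) = 2*I (H(o) = sqrt(2)*sqrt(2*(-1)) = sqrt(2)*sqrt(-2) = sqrt(2)*(I*sqrt(2)) = 2*I)
((-8838 - 5345) + 4136)*(H(-90) + 15747) = ((-8838 - 5345) + 4136)*(2*I + 15747) = (-14183 + 4136)*(15747 + 2*I) = -10047*(15747 + 2*I) = -158210109 - 20094*I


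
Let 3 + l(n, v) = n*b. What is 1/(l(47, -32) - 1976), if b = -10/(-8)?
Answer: -4/7681 ≈ -0.00052077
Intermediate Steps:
b = 5/4 (b = -10*(-⅛) = 5/4 ≈ 1.2500)
l(n, v) = -3 + 5*n/4 (l(n, v) = -3 + n*(5/4) = -3 + 5*n/4)
1/(l(47, -32) - 1976) = 1/((-3 + (5/4)*47) - 1976) = 1/((-3 + 235/4) - 1976) = 1/(223/4 - 1976) = 1/(-7681/4) = -4/7681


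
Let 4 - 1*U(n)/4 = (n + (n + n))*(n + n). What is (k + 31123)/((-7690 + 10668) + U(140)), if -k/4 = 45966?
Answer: 152741/467406 ≈ 0.32678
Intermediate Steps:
k = -183864 (k = -4*45966 = -183864)
U(n) = 16 - 24*n² (U(n) = 16 - 4*(n + (n + n))*(n + n) = 16 - 4*(n + 2*n)*2*n = 16 - 4*3*n*2*n = 16 - 24*n²)
(k + 31123)/((-7690 + 10668) + U(140)) = (-183864 + 31123)/((-7690 + 10668) + (16 - 24*140²)) = -152741/(2978 + (16 - 24*19600)) = -152741/(2978 + (16 - 470400)) = -152741/(2978 - 470384) = -152741/(-467406) = -152741*(-1/467406) = 152741/467406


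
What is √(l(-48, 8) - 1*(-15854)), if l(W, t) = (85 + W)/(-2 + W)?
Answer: √1585326/10 ≈ 125.91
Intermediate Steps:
l(W, t) = (85 + W)/(-2 + W)
√(l(-48, 8) - 1*(-15854)) = √((85 - 48)/(-2 - 48) - 1*(-15854)) = √(37/(-50) + 15854) = √(-1/50*37 + 15854) = √(-37/50 + 15854) = √(792663/50) = √1585326/10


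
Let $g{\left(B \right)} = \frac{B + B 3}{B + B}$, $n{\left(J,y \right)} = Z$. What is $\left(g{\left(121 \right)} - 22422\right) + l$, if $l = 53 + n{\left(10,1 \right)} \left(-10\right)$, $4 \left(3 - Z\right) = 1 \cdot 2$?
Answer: $-22392$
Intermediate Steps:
$Z = \frac{5}{2}$ ($Z = 3 - \frac{1 \cdot 2}{4} = 3 - \frac{1}{2} = \frac{5}{2} \approx 2.5$)
$n{\left(J,y \right)} = \frac{5}{2}$
$g{\left(B \right)} = 2$ ($g{\left(B \right)} = \frac{B + 3 B}{2 B} = 4 B \frac{1}{2 B} = 2$)
$l = 28$ ($l = 53 + \frac{5}{2} \left(-10\right) = 53 - 25 = 28$)
$\left(g{\left(121 \right)} - 22422\right) + l = \left(2 - 22422\right) + 28 = -22420 + 28 = -22392$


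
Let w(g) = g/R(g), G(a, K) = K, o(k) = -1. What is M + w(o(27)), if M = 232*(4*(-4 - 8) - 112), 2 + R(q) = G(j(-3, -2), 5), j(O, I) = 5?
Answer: -111361/3 ≈ -37120.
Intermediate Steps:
R(q) = 3 (R(q) = -2 + 5 = 3)
w(g) = g/3
M = -37120 (M = 232*(4*(-12) - 112) = 232*(-48 - 112) = 232*(-160) = -37120)
M + w(o(27)) = -37120 + (1/3)*(-1) = -37120 - 1/3 = -111361/3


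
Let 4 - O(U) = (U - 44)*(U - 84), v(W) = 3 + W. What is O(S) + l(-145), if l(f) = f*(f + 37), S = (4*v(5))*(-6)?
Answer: -49472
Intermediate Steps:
S = -192 (S = (4*(3 + 5))*(-6) = (4*8)*(-6) = 32*(-6) = -192)
O(U) = 4 - (-84 + U)*(-44 + U) (O(U) = 4 - (U - 44)*(U - 84) = 4 - (-44 + U)*(-84 + U) = 4 - (-84 + U)*(-44 + U))
l(f) = f*(37 + f)
O(S) + l(-145) = (-3692 - 1*(-192)² + 128*(-192)) - 145*(37 - 145) = (-3692 - 1*36864 - 24576) - 145*(-108) = (-3692 - 36864 - 24576) + 15660 = -65132 + 15660 = -49472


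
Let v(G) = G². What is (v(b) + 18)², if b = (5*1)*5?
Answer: 413449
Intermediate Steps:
b = 25 (b = 5*5 = 25)
(v(b) + 18)² = (25² + 18)² = (625 + 18)² = 643² = 413449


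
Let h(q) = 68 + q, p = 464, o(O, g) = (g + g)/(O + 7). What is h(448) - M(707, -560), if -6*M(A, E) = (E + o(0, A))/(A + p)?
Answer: 1812529/3513 ≈ 515.95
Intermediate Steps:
o(O, g) = 2*g/(7 + O) (o(O, g) = (2*g)/(7 + O) = 2*g/(7 + O))
M(A, E) = -(E + 2*A/7)/(6*(464 + A)) (M(A, E) = -(E + 2*A/(7 + 0))/(6*(A + 464)) = -(E + 2*A/7)/(6*(464 + A)))
h(448) - M(707, -560) = (68 + 448) - (-1/6*(-560) - 1/21*707)/(464 + 707) = 516 - (280/3 - 101/3)/1171 = 516 - 179/(1171*3) = 516 - 1*179/3513 = 516 - 179/3513 = 1812529/3513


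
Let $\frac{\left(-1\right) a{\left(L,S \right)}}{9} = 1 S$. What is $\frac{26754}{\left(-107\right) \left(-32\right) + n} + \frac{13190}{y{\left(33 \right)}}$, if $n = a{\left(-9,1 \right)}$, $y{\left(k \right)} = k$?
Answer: $\frac{45926732}{112695} \approx 407.53$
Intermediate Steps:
$a{\left(L,S \right)} = - 9 S$ ($a{\left(L,S \right)} = - 9 \cdot 1 S = - 9 S$)
$n = -9$ ($n = \left(-9\right) 1 = -9$)
$\frac{26754}{\left(-107\right) \left(-32\right) + n} + \frac{13190}{y{\left(33 \right)}} = \frac{26754}{\left(-107\right) \left(-32\right) - 9} + \frac{13190}{33} = \frac{26754}{3424 - 9} + 13190 \cdot \frac{1}{33} = \frac{26754}{3415} + \frac{13190}{33} = \frac{45926732}{112695}$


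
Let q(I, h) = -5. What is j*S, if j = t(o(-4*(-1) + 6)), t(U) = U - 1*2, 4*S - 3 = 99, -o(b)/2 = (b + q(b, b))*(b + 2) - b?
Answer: -2601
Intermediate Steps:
o(b) = 2*b - 2*(-5 + b)*(2 + b) (o(b) = -2*((b - 5)*(b + 2) - b) = -2*((-5 + b)*(2 + b) - b) = -2*(-b + (-5 + b)*(2 + b)) = 2*b - 2*(-5 + b)*(2 + b))
S = 51/2 (S = ¾ + (¼)*99 = ¾ + 99/4 = 51/2 ≈ 25.500)
t(U) = -2 + U (t(U) = U - 2 = -2 + U)
j = -102 (j = -2 + (20 - 2*(-4*(-1) + 6)² + 8*(-4*(-1) + 6)) = -2 + (20 - 2*(4 + 6)² + 8*(4 + 6)) = -2 + (20 - 2*10² + 8*10) = -2 + (20 - 2*100 + 80) = -2 + (20 - 200 + 80) = -2 - 100 = -102)
j*S = -102*51/2 = -2601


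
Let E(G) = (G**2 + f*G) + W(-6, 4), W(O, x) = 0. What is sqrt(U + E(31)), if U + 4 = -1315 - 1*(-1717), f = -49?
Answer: 4*I*sqrt(10) ≈ 12.649*I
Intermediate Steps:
U = 398 (U = -4 + (-1315 - 1*(-1717)) = -4 + (-1315 + 1717) = -4 + 402 = 398)
E(G) = G**2 - 49*G (E(G) = (G**2 - 49*G) + 0 = G**2 - 49*G)
sqrt(U + E(31)) = sqrt(398 + 31*(-49 + 31)) = sqrt(398 + 31*(-18)) = sqrt(398 - 558) = sqrt(-160) = 4*I*sqrt(10)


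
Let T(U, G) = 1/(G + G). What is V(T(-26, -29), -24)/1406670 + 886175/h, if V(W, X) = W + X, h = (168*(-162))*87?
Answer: -207768775847/555116995440 ≈ -0.37428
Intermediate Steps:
h = -2367792 (h = -27216*87 = -2367792)
T(U, G) = 1/(2*G)
V(T(-26, -29), -24)/1406670 + 886175/h = ((½)/(-29) - 24)/1406670 + 886175/(-2367792) = ((½)*(-1/29) - 24)*(1/1406670) + 886175*(-1/2367792) = (-1/58 - 24)*(1/1406670) - 886175/2367792 = -1393/58*1/1406670 - 886175/2367792 = -1393/81586860 - 886175/2367792 = -207768775847/555116995440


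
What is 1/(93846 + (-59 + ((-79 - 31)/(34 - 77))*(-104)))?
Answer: 43/4021401 ≈ 1.0693e-5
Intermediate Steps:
1/(93846 + (-59 + ((-79 - 31)/(34 - 77))*(-104))) = 1/(93846 + (-59 - 110/(-43)*(-104))) = 1/(93846 + (-59 - 110*(-1/43)*(-104))) = 1/(93846 + (-59 + (110/43)*(-104))) = 1/(93846 + (-59 - 11440/43)) = 1/(93846 - 13977/43) = 1/(4021401/43) = 43/4021401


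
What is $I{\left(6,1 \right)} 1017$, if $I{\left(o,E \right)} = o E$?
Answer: $6102$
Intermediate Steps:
$I{\left(o,E \right)} = E o$
$I{\left(6,1 \right)} 1017 = 1 \cdot 6 \cdot 1017 = 6 \cdot 1017 = 6102$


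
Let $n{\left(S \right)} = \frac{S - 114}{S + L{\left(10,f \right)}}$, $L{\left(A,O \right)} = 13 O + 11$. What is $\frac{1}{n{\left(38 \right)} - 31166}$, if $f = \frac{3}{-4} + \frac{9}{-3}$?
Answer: $- \frac{1}{31470} \approx -3.1776 \cdot 10^{-5}$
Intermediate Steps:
$f = - \frac{15}{4}$ ($f = 3 \left(- \frac{1}{4}\right) + 9 \left(- \frac{1}{3}\right) = - \frac{3}{4} - 3 = - \frac{15}{4} \approx -3.75$)
$L{\left(A,O \right)} = 11 + 13 O$
$n{\left(S \right)} = \frac{-114 + S}{- \frac{151}{4} + S}$ ($n{\left(S \right)} = \frac{S - 114}{S + \left(11 + 13 \left(- \frac{15}{4}\right)\right)} = \frac{-114 + S}{S + \left(11 - \frac{195}{4}\right)} = \frac{-114 + S}{S - \frac{151}{4}} = \frac{-114 + S}{- \frac{151}{4} + S}$)
$\frac{1}{n{\left(38 \right)} - 31166} = \frac{1}{\frac{4 \left(-114 + 38\right)}{-151 + 4 \cdot 38} - 31166} = \frac{1}{4 \frac{1}{-151 + 152} \left(-76\right) - 31166} = \frac{1}{4 \cdot 1^{-1} \left(-76\right) - 31166} = \frac{1}{4 \cdot 1 \left(-76\right) - 31166} = \frac{1}{-304 - 31166} = \frac{1}{-31470} = - \frac{1}{31470}$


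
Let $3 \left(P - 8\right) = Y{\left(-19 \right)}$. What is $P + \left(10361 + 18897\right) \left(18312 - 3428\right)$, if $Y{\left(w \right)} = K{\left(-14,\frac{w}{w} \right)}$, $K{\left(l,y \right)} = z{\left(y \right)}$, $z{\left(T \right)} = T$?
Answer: $\frac{1306428241}{3} \approx 4.3548 \cdot 10^{8}$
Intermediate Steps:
$K{\left(l,y \right)} = y$
$Y{\left(w \right)} = 1$ ($Y{\left(w \right)} = \frac{w}{w} = 1$)
$P = \frac{25}{3}$ ($P = 8 + \frac{1}{3} \cdot 1 = 8 + \frac{1}{3} = \frac{25}{3} \approx 8.3333$)
$P + \left(10361 + 18897\right) \left(18312 - 3428\right) = \frac{25}{3} + \left(10361 + 18897\right) \left(18312 - 3428\right) = \frac{25}{3} + 29258 \cdot 14884 = \frac{25}{3} + 435476072 = \frac{1306428241}{3}$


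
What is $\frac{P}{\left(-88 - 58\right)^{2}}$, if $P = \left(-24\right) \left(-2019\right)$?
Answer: $\frac{12114}{5329} \approx 2.2732$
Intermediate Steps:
$P = 48456$
$\frac{P}{\left(-88 - 58\right)^{2}} = \frac{48456}{\left(-88 - 58\right)^{2}} = \frac{48456}{\left(-146\right)^{2}} = \frac{48456}{21316} = 48456 \cdot \frac{1}{21316} = \frac{12114}{5329}$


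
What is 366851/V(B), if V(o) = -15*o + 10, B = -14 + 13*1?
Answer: 366851/25 ≈ 14674.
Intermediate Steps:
B = -1 (B = -14 + 13 = -1)
V(o) = 10 - 15*o
366851/V(B) = 366851/(10 - 15*(-1)) = 366851/(10 + 15) = 366851/25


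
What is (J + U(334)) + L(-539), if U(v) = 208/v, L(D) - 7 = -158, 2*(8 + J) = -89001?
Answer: -14916065/334 ≈ -44659.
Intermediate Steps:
J = -89017/2 (J = -8 + (½)*(-89001) = -8 - 89001/2 = -89017/2 ≈ -44509.)
L(D) = -151 (L(D) = 7 - 158 = -151)
(J + U(334)) + L(-539) = (-89017/2 + 208/334) - 151 = (-89017/2 + 208*(1/334)) - 151 = (-89017/2 + 104/167) - 151 = -14865631/334 - 151 = -14916065/334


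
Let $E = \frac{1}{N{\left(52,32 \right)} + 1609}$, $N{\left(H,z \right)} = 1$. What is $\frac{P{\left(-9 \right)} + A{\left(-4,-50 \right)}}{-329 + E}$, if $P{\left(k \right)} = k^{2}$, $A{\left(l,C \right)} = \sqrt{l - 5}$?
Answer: $- \frac{43470}{176563} - \frac{1610 i}{176563} \approx -0.2462 - 0.0091186 i$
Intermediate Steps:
$A{\left(l,C \right)} = \sqrt{-5 + l}$
$E = \frac{1}{1610}$ ($E = \frac{1}{1 + 1609} = \frac{1}{1610} \approx 0.00062112$)
$\frac{P{\left(-9 \right)} + A{\left(-4,-50 \right)}}{-329 + E} = \frac{\left(-9\right)^{2} + \sqrt{-5 - 4}}{-329 + \frac{1}{1610}} = \frac{81 + \sqrt{-9}}{- \frac{529689}{1610}} = \left(81 + 3 i\right) \left(- \frac{1610}{529689}\right) = - \frac{43470}{176563} - \frac{1610 i}{176563}$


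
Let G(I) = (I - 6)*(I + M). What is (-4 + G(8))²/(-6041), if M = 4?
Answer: -400/6041 ≈ -0.066214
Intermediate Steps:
G(I) = (-6 + I)*(4 + I) (G(I) = (I - 6)*(I + 4) = (-6 + I)*(4 + I))
(-4 + G(8))²/(-6041) = (-4 + (-24 + 8² - 2*8))²/(-6041) = (-4 + (-24 + 64 - 16))²*(-1/6041) = (-4 + 24)²*(-1/6041) = 20²*(-1/6041) = 400*(-1/6041) = -400/6041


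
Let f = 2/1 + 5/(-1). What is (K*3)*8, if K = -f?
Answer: 72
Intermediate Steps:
f = -3 (f = 2*1 + 5*(-1) = 2 - 5 = -3)
K = 3 (K = -1*(-3) = 3)
(K*3)*8 = (3*3)*8 = 9*8 = 72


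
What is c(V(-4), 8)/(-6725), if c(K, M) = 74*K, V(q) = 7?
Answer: -518/6725 ≈ -0.077026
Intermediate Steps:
c(V(-4), 8)/(-6725) = (74*7)/(-6725) = 518*(-1/6725) = -518/6725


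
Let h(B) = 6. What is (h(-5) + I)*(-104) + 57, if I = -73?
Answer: 7025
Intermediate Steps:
(h(-5) + I)*(-104) + 57 = (6 - 73)*(-104) + 57 = -67*(-104) + 57 = 6968 + 57 = 7025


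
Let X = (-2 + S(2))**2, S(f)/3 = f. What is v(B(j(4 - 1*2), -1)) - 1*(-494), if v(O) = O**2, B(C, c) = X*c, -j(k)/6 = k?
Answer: 750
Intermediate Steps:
S(f) = 3*f
X = 16 (X = (-2 + 3*2)**2 = (-2 + 6)**2 = 4**2 = 16)
j(k) = -6*k
B(C, c) = 16*c
v(B(j(4 - 1*2), -1)) - 1*(-494) = (16*(-1))**2 - 1*(-494) = (-16)**2 + 494 = 256 + 494 = 750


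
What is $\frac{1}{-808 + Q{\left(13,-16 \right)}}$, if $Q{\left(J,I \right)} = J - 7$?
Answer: $- \frac{1}{802} \approx -0.0012469$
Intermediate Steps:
$Q{\left(J,I \right)} = -7 + J$ ($Q{\left(J,I \right)} = J - 7 = -7 + J$)
$\frac{1}{-808 + Q{\left(13,-16 \right)}} = \frac{1}{-808 + \left(-7 + 13\right)} = \frac{1}{-808 + 6} = \frac{1}{-802} = - \frac{1}{802}$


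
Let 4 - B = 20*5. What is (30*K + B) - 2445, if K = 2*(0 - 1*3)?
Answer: -2721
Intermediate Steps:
B = -96 (B = 4 - 20*5 = 4 - 1*100 = 4 - 100 = -96)
K = -6 (K = 2*(0 - 3) = 2*(-3) = -6)
(30*K + B) - 2445 = (30*(-6) - 96) - 2445 = (-180 - 96) - 2445 = -276 - 2445 = -2721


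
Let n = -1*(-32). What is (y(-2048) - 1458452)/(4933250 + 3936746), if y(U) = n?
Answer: -364605/2217499 ≈ -0.16442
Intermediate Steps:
n = 32
y(U) = 32
(y(-2048) - 1458452)/(4933250 + 3936746) = (32 - 1458452)/(4933250 + 3936746) = -1458420/8869996 = -1458420*1/8869996 = -364605/2217499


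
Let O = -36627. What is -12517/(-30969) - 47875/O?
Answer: 647033678/378100521 ≈ 1.7113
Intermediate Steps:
-12517/(-30969) - 47875/O = -12517/(-30969) - 47875/(-36627) = -12517*(-1/30969) - 47875*(-1/36627) = 12517/30969 + 47875/36627 = 647033678/378100521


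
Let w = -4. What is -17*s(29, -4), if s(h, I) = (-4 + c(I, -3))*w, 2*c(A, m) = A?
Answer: -408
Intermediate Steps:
c(A, m) = A/2
s(h, I) = 16 - 2*I (s(h, I) = (-4 + I/2)*(-4) = 16 - 2*I)
-17*s(29, -4) = -17*(16 - 2*(-4)) = -17*(16 + 8) = -17*24 = -408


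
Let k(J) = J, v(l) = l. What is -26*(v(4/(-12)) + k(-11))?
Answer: 884/3 ≈ 294.67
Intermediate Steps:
-26*(v(4/(-12)) + k(-11)) = -26*(4/(-12) - 11) = -26*(4*(-1/12) - 11) = -26*(-1/3 - 11) = -26*(-34/3) = 884/3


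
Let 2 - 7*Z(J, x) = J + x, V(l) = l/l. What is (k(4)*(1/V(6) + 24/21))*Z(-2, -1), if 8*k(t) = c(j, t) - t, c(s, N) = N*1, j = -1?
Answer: 0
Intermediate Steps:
c(s, N) = N
V(l) = 1
k(t) = 0 (k(t) = (t - t)/8 = (⅛)*0 = 0)
Z(J, x) = 2/7 - J/7 - x/7 (Z(J, x) = 2/7 - (J + x)/7 = 2/7 + (-J/7 - x/7) = 2/7 - J/7 - x/7)
(k(4)*(1/V(6) + 24/21))*Z(-2, -1) = (0*(1/1 + 24/21))*(2/7 - ⅐*(-2) - ⅐*(-1)) = (0*(1*1 + 24*(1/21)))*(2/7 + 2/7 + ⅐) = (0*(1 + 8/7))*(5/7) = (0*(15/7))*(5/7) = 0*(5/7) = 0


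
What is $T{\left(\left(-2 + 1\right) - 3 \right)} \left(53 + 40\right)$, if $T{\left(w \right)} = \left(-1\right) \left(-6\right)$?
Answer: $558$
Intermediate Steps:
$T{\left(w \right)} = 6$
$T{\left(\left(-2 + 1\right) - 3 \right)} \left(53 + 40\right) = 6 \left(53 + 40\right) = 6 \cdot 93 = 558$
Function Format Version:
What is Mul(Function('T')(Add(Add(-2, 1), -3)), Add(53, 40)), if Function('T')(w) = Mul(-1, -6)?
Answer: 558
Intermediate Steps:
Function('T')(w) = 6
Mul(Function('T')(Add(Add(-2, 1), -3)), Add(53, 40)) = Mul(6, Add(53, 40)) = Mul(6, 93) = 558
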